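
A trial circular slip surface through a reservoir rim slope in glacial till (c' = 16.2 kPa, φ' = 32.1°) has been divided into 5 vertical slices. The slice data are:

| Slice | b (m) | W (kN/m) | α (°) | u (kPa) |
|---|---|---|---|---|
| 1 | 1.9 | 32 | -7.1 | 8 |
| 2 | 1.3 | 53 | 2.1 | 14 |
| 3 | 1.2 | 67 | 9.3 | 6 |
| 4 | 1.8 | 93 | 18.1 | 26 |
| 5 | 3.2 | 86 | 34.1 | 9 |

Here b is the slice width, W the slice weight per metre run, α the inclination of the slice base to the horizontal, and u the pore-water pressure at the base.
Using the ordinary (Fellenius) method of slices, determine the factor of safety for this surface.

FS = 3.28

Ordinary method of slices: FS = Σ[c'·Δl_i + (W_i cosα_i − u_i·Δl_i)·tanφ'] / Σ W_i sinα_i, with Δl_i = b_i / cosα_i.
Slice 1: Δl = 1.9/cos(-7.1°) = 1.915 m; N'_1 = 32·cos(-7.1°) − 8·1.915 = 16.4; c'Δl = 31.02; W sinα = -4.0
Slice 2: Δl = 1.3/cos2.1° = 1.301 m; N'_2 = 53·cos2.1° − 14·1.301 = 34.8; c'Δl = 21.07; W sinα = 1.9
Slice 3: Δl = 1.2/cos9.3° = 1.216 m; N'_3 = 67·cos9.3° − 6·1.216 = 58.8; c'Δl = 19.70; W sinα = 10.8
Slice 4: Δl = 1.8/cos18.1° = 1.894 m; N'_4 = 93·cos18.1° − 26·1.894 = 39.2; c'Δl = 30.68; W sinα = 28.9
Slice 5: Δl = 3.2/cos34.1° = 3.864 m; N'_5 = 86·cos34.1° − 9·3.864 = 36.4; c'Δl = 62.60; W sinα = 48.2
Σc'Δl = 165.1 kN/m; ΣN' = 185.6 kN/m; ΣW sinα = 85.9 kN/m
Resisting = 165.1 + 185.6·tan32.1° = 165.1 + 116.4 = 281.5 kN/m
FS = 281.5 / 85.9 = 3.276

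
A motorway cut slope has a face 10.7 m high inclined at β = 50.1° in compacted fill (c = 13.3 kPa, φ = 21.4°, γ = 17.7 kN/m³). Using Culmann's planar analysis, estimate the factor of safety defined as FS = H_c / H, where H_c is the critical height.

FS = 1.63

H_c = (4c/γ) · sinβ cosφ / [1 − cos(β − φ)]
    = (4·13.3/17.7) · sin50.1°·cos21.4° / [1 − cos28.7°]
    = 3.006 · 0.7143 / 0.1229 = 17.47 m
FS = H_c / H = 17.47 / 10.7 = 1.633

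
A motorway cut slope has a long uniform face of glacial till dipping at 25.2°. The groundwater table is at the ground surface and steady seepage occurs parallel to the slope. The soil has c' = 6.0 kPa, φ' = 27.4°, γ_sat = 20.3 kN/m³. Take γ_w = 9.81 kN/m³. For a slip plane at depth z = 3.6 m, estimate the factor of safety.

With seepage parallel to the slope and the water table at the surface, the effective normal stress on the slip plane uses the buoyant unit weight γ' = γ_sat − γ_w while the driving shear stress uses γ_sat:
FS = [c' + γ' z cos²β tanφ'] / [γ_sat z sinβ cosβ]
γ' = 20.3 − 9.81 = 10.49 kN/m³
Numerator = 6.0 + 10.49·3.6·cos²25.2°·tan27.4° = 6.0 + 10.49·3.6·0.8187·0.5184 = 22.026 kPa
Denominator = 20.3·3.6·sin25.2°·cos25.2° = 20.3·3.6·0.4258·0.9048 = 28.155 kPa
FS = 22.026 / 28.155 = 0.782

FS = 0.78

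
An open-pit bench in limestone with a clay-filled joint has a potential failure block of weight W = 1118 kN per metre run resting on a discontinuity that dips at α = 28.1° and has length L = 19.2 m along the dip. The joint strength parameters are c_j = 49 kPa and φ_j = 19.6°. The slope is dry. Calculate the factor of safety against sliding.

FS = 2.45

Resolving the block weight along and normal to the plane and applying the Mohr–Coulomb strength on the joint:
N' = W cosα = 1118·cos28.1° = 986.2 kN/m
Driving force T = W sinα = 1118·sin28.1° = 526.6 kN/m
Resisting force R = c_j·L + N'·tanφ_j = 49·19.2 + 986.2·tan19.6° = 940.8 + 351.2 = 1292.0 kN/m
FS = R / T = 1292.0 / 526.6 = 2.453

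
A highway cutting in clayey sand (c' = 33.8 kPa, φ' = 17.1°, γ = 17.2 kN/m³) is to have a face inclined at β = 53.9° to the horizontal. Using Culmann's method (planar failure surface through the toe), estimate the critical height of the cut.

Culmann's analysis gives the critical failure plane at α_cr = (β + φ')/2 = (53.9 + 17.1)/2 = 35.5°, and the critical height
H_c = (4c'/γ) · sinβ cosφ' / [1 − cos(β − φ')]
    = (4·33.8/17.2) · sin53.9°·cos17.1° / [1 − cos(36.8°)]
    = 7.860 · 0.8080·0.9558 / [1 − 0.8007]
    = 7.860 · 0.7723 / 0.1993
    = 30.46 m

H_c = 30.46 m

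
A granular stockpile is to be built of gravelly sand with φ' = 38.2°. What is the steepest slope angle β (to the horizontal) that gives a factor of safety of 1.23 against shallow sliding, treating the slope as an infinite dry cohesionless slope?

β = 32.6°

For an infinite dry cohesionless slope FS = tanφ'/tanβ, so tanβ = tanφ' / FS.
tanβ = tan38.2° / 1.23 = 0.7869 / 1.23 = 0.6398
β = arctan(0.6398) = 32.61°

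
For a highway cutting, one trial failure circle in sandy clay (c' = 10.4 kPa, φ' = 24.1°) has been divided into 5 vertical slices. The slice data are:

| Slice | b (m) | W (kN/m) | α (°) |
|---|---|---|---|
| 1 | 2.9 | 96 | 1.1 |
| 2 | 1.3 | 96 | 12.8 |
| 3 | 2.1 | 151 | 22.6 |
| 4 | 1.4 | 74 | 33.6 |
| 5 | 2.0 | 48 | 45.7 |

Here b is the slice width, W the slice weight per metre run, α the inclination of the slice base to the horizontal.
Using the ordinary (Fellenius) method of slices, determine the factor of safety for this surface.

Ordinary method of slices: FS = Σ[c'·Δl_i + (W_i cosα_i)·tanφ'] / Σ W_i sinα_i, with Δl_i = b_i / cosα_i.
Slice 1: Δl = 2.9/cos1.1° = 2.901 m; N'_1 = 96·cos1.1° = 96.0; c'Δl = 30.17; W sinα = 1.8
Slice 2: Δl = 1.3/cos12.8° = 1.333 m; N'_2 = 96·cos12.8° = 93.6; c'Δl = 13.86; W sinα = 21.3
Slice 3: Δl = 2.1/cos22.6° = 2.275 m; N'_3 = 151·cos22.6° = 139.4; c'Δl = 23.66; W sinα = 58.0
Slice 4: Δl = 1.4/cos33.6° = 1.681 m; N'_4 = 74·cos33.6° = 61.6; c'Δl = 17.48; W sinα = 41.0
Slice 5: Δl = 2.0/cos45.7° = 2.864 m; N'_5 = 48·cos45.7° = 33.5; c'Δl = 29.78; W sinα = 34.4
Σc'Δl = 114.9 kN/m; ΣN' = 424.2 kN/m; ΣW sinα = 156.4 kN/m
Resisting = 114.9 + 424.2·tan24.1° = 114.9 + 189.7 = 304.7 kN/m
FS = 304.7 / 156.4 = 1.948

FS = 1.95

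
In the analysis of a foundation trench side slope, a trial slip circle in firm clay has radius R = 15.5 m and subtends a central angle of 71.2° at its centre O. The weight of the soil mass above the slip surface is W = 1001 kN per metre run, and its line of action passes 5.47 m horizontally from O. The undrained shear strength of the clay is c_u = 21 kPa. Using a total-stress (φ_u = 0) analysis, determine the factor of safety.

FS = 1.15

Taking moments about the centre O, the resisting moment is provided by the undrained shear strength acting along the arc:
Arc length L_a = R·θ = 15.5·(71.2°·π/180) = 15.5·1.2427 = 19.26 m
M_R = c_u·L_a·R = 21·19.26·15.5 = 6269.6 kN·m/m
M_D = W·d = 1001·5.47 = 5475.5 kN·m/m
FS = M_R / M_D = 6269.6 / 5475.5 = 1.145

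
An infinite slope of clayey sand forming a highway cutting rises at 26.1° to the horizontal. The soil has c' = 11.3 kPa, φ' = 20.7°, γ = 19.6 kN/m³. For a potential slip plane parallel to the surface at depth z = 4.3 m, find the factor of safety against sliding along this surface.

FS = 1.11

For an infinite slope with a slip plane parallel to the surface (no pore pressure): FS = [c' + γz cos²β tanφ'] / [γz sinβ cosβ].
γz = 19.6·4.3 = 84.28 kN/m²
Numerator = 11.3 + 84.28·cos²26.1°·tan20.7° = 11.3 + 84.28·0.8065·0.3779 = 36.983 kPa
Denominator = 84.28·sin26.1°·cos26.1° = 84.28·0.4399·0.8980 = 33.297 kPa
FS = 36.983 / 33.297 = 1.111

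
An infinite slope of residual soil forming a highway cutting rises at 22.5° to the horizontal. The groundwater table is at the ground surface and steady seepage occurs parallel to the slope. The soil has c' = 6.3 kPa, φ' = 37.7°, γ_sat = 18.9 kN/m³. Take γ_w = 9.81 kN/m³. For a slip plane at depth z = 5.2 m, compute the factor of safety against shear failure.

With seepage parallel to the slope and the water table at the surface, the effective normal stress on the slip plane uses the buoyant unit weight γ' = γ_sat − γ_w while the driving shear stress uses γ_sat:
FS = [c' + γ' z cos²β tanφ'] / [γ_sat z sinβ cosβ]
γ' = 18.9 − 9.81 = 9.09 kN/m³
Numerator = 6.3 + 9.09·5.2·cos²22.5°·tan37.7° = 6.3 + 9.09·5.2·0.8536·0.7729 = 37.483 kPa
Denominator = 18.9·5.2·sin22.5°·cos22.5° = 18.9·5.2·0.3827·0.9239 = 34.747 kPa
FS = 37.483 / 34.747 = 1.079

FS = 1.08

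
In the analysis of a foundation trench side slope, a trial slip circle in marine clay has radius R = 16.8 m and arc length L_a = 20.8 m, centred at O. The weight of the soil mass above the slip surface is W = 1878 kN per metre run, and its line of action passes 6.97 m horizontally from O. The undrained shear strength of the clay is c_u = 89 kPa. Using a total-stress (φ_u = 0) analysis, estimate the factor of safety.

FS = 2.38

Taking moments about the centre O, the resisting moment is provided by the undrained shear strength acting along the arc:
M_R = c_u·L_a·R = 89·20.80·16.8 = 31100.2 kN·m/m
M_D = W·d = 1878·6.97 = 13089.7 kN·m/m
FS = M_R / M_D = 31100.2 / 13089.7 = 2.376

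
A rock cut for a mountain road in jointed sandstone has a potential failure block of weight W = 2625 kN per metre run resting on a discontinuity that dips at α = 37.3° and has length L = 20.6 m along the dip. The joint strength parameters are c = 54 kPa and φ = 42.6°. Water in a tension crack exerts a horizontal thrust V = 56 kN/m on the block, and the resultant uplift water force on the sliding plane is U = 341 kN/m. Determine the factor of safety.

FS = 1.64

Resolving the block weight along and normal to the plane and applying the Mohr–Coulomb strength on the joint:
N' = W cosα − U − V sinα = 2625·cos37.3° − 341 − 56·sin37.3° = 1713.2 kN/m
Driving force T = W sinα + V cosα = 2625·sin37.3° + 56·cos37.3° = 1635.3 kN/m
Resisting force R = c·L + N'·tanφ = 54·20.6 + 1713.2·tan42.6° = 1112.4 + 1575.4 = 2687.8 kN/m
FS = R / T = 2687.8 / 1635.3 = 1.644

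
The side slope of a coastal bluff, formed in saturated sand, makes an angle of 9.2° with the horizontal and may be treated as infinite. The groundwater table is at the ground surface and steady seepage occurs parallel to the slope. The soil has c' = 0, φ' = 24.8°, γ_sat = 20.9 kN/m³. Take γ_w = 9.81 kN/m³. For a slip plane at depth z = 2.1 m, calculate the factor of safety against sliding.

FS = 1.51

With seepage parallel to the slope and the water table at the surface, the effective normal stress on the slip plane uses the buoyant unit weight γ' = γ_sat − γ_w while the driving shear stress uses γ_sat:
FS = [c' + γ' z cos²β tanφ'] / [γ_sat z sinβ cosβ]
(For c' = 0 this reduces to FS = (γ'/γ_sat)·tanφ'/tanβ.)
γ' = 20.9 − 9.81 = 11.09 kN/m³
Numerator = 0.0 + 11.09·2.1·cos²9.2°·tan24.8° = 0.0 + 11.09·2.1·0.9744·0.4621 = 10.486 kPa
Denominator = 20.9·2.1·sin9.2°·cos9.2° = 20.9·2.1·0.1599·0.9871 = 6.927 kPa
FS = 10.486 / 6.927 = 1.514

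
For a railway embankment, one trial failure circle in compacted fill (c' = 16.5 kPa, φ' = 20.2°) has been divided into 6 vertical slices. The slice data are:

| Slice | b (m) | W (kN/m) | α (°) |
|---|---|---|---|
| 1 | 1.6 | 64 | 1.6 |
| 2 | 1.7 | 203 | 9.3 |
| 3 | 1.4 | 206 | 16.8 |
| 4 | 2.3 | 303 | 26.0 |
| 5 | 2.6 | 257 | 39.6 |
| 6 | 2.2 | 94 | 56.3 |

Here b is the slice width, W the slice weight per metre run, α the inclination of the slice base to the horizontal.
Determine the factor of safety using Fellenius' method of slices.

Ordinary method of slices: FS = Σ[c'·Δl_i + (W_i cosα_i)·tanφ'] / Σ W_i sinα_i, with Δl_i = b_i / cosα_i.
Slice 1: Δl = 1.6/cos1.6° = 1.601 m; N'_1 = 64·cos1.6° = 64.0; c'Δl = 26.41; W sinα = 1.8
Slice 2: Δl = 1.7/cos9.3° = 1.723 m; N'_2 = 203·cos9.3° = 200.3; c'Δl = 28.42; W sinα = 32.8
Slice 3: Δl = 1.4/cos16.8° = 1.462 m; N'_3 = 206·cos16.8° = 197.2; c'Δl = 24.13; W sinα = 59.5
Slice 4: Δl = 2.3/cos26.0° = 2.559 m; N'_4 = 303·cos26.0° = 272.3; c'Δl = 42.22; W sinα = 132.8
Slice 5: Δl = 2.6/cos39.6° = 3.374 m; N'_5 = 257·cos39.6° = 198.0; c'Δl = 55.68; W sinα = 163.8
Slice 6: Δl = 2.2/cos56.3° = 3.965 m; N'_6 = 94·cos56.3° = 52.2; c'Δl = 65.42; W sinα = 78.2
Σc'Δl = 242.3 kN/m; ΣN' = 984.0 kN/m; ΣW sinα = 469.0 kN/m
Resisting = 242.3 + 984.0·tan20.2° = 242.3 + 362.1 = 604.3 kN/m
FS = 604.3 / 469.0 = 1.289

FS = 1.29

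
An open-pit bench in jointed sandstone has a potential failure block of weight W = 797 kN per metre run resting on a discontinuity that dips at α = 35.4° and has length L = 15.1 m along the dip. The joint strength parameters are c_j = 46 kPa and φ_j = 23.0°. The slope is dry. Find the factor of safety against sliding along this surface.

Resolving the block weight along and normal to the plane and applying the Mohr–Coulomb strength on the joint:
N' = W cosα = 797·cos35.4° = 649.7 kN/m
Driving force T = W sinα = 797·sin35.4° = 461.7 kN/m
Resisting force R = c_j·L + N'·tanφ_j = 46·15.1 + 649.7·tan23.0° = 694.6 + 275.8 = 970.4 kN/m
FS = R / T = 970.4 / 461.7 = 2.102

FS = 2.10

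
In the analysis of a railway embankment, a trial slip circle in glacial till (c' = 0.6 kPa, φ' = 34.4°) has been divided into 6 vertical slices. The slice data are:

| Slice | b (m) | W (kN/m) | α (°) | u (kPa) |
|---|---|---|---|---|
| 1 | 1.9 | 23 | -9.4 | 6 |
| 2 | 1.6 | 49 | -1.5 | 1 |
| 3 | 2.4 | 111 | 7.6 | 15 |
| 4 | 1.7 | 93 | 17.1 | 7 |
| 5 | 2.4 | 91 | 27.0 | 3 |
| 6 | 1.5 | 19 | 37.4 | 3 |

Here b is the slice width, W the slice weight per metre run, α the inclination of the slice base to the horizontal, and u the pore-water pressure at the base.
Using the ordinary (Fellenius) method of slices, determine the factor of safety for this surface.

FS = 2.30

Ordinary method of slices: FS = Σ[c'·Δl_i + (W_i cosα_i − u_i·Δl_i)·tanφ'] / Σ W_i sinα_i, with Δl_i = b_i / cosα_i.
Slice 1: Δl = 1.9/cos(-9.4°) = 1.926 m; N'_1 = 23·cos(-9.4°) − 6·1.926 = 11.1; c'Δl = 1.16; W sinα = -3.8
Slice 2: Δl = 1.6/cos(-1.5°) = 1.601 m; N'_2 = 49·cos(-1.5°) − 1·1.601 = 47.4; c'Δl = 0.96; W sinα = -1.3
Slice 3: Δl = 2.4/cos7.6° = 2.421 m; N'_3 = 111·cos7.6° − 15·2.421 = 73.7; c'Δl = 1.45; W sinα = 14.7
Slice 4: Δl = 1.7/cos17.1° = 1.779 m; N'_4 = 93·cos17.1° − 7·1.779 = 76.4; c'Δl = 1.07; W sinα = 27.3
Slice 5: Δl = 2.4/cos27.0° = 2.694 m; N'_5 = 91·cos27.0° − 3·2.694 = 73.0; c'Δl = 1.62; W sinα = 41.3
Slice 6: Δl = 1.5/cos37.4° = 1.888 m; N'_6 = 19·cos37.4° − 3·1.888 = 9.4; c'Δl = 1.13; W sinα = 11.5
Σc'Δl = 7.4 kN/m; ΣN' = 291.1 kN/m; ΣW sinα = 89.8 kN/m
Resisting = 7.4 + 291.1·tan34.4° = 7.4 + 199.3 = 206.7 kN/m
FS = 206.7 / 89.8 = 2.301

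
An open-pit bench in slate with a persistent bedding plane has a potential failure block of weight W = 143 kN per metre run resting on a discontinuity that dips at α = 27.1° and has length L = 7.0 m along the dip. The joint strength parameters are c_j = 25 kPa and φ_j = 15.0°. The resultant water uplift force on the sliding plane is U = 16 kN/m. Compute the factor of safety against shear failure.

FS = 3.14

Resolving the block weight along and normal to the plane and applying the Mohr–Coulomb strength on the joint:
N' = W cosα − U = 143·cos27.1° − 16 = 111.3 kN/m
Driving force T = W sinα = 143·sin27.1° = 65.1 kN/m
Resisting force R = c_j·L + N'·tanφ_j = 25·7.0 + 111.3·tan15.0° = 175.0 + 29.8 = 204.8 kN/m
FS = R / T = 204.8 / 65.1 = 3.144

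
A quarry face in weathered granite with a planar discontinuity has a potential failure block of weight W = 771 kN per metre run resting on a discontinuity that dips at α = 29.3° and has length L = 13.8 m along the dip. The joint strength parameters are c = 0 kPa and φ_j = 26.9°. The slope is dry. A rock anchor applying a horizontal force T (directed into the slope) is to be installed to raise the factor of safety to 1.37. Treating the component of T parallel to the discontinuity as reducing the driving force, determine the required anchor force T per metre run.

T = 122 kN/m

Resolving forces along and normal to the sliding plane, with the horizontal anchor force T adding T·sinα to the effective normal force and T·cosα acting up the plane against the driving force:
FS = [cL + (W cosα + T sinα) tanφ_j] / [W sinα − T cosα]
Without the anchor: N' = 672.4 kN/m, driving T_d = 377.3 kN/m, resisting R = 0·13.8 + 672.4·tan26.9° = 341.1 kN/m, FS = 0.90.
Setting FS = 1.37 and solving for T:
1.37·(377.3 − T cos29.3°) = 341.1 + T sin29.3°·tan26.9°
T·(sin29.3°·tan26.9° + 1.37·cos29.3°) = 1.37·377.3 − 341.1
T·(0.4894·0.5073 + 1.37·0.8721) = 516.9 − 341.1 = 175.8
T·1.4430 = 175.8
T = 121.8 kN/m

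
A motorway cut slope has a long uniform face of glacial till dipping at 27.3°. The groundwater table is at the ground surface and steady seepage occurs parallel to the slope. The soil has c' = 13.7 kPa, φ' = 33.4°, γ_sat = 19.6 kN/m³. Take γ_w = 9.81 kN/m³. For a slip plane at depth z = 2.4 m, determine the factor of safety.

With seepage parallel to the slope and the water table at the surface, the effective normal stress on the slip plane uses the buoyant unit weight γ' = γ_sat − γ_w while the driving shear stress uses γ_sat:
FS = [c' + γ' z cos²β tanφ'] / [γ_sat z sinβ cosβ]
γ' = 19.6 − 9.81 = 9.79 kN/m³
Numerator = 13.7 + 9.79·2.4·cos²27.3°·tan33.4° = 13.7 + 9.79·2.4·0.7896·0.6594 = 25.934 kPa
Denominator = 19.6·2.4·sin27.3°·cos27.3° = 19.6·2.4·0.4586·0.8886 = 19.172 kPa
FS = 25.934 / 19.172 = 1.353

FS = 1.35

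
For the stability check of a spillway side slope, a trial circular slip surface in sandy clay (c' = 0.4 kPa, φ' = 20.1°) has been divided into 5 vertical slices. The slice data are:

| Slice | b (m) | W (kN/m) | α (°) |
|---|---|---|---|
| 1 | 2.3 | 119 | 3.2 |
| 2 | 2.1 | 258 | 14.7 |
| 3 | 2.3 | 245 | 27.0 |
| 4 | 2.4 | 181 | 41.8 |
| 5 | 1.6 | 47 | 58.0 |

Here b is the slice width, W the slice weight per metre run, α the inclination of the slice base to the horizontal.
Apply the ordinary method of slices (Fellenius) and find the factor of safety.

FS = 0.81

Ordinary method of slices: FS = Σ[c'·Δl_i + (W_i cosα_i)·tanφ'] / Σ W_i sinα_i, with Δl_i = b_i / cosα_i.
Slice 1: Δl = 2.3/cos3.2° = 2.304 m; N'_1 = 119·cos3.2° = 118.8; c'Δl = 0.92; W sinα = 6.6
Slice 2: Δl = 2.1/cos14.7° = 2.171 m; N'_2 = 258·cos14.7° = 249.6; c'Δl = 0.87; W sinα = 65.5
Slice 3: Δl = 2.3/cos27.0° = 2.581 m; N'_3 = 245·cos27.0° = 218.3; c'Δl = 1.03; W sinα = 111.2
Slice 4: Δl = 2.4/cos41.8° = 3.219 m; N'_4 = 181·cos41.8° = 134.9; c'Δl = 1.29; W sinα = 120.6
Slice 5: Δl = 1.6/cos58.0° = 3.019 m; N'_5 = 47·cos58.0° = 24.9; c'Δl = 1.21; W sinα = 39.9
Σc'Δl = 5.3 kN/m; ΣN' = 746.5 kN/m; ΣW sinα = 343.8 kN/m
Resisting = 5.3 + 746.5·tan20.1° = 5.3 + 273.2 = 278.5 kN/m
FS = 278.5 / 343.8 = 0.810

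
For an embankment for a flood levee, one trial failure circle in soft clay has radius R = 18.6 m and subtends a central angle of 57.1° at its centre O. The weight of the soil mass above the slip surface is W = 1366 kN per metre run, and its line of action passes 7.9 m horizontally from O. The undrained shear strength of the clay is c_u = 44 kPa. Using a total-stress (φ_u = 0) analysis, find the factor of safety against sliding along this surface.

FS = 1.41

Taking moments about the centre O, the resisting moment is provided by the undrained shear strength acting along the arc:
Arc length L_a = R·θ = 18.6·(57.1°·π/180) = 18.6·0.9966 = 18.54 m
M_R = c_u·L_a·R = 44·18.54·18.6 = 15170.2 kN·m/m
M_D = W·d = 1366·7.9 = 10791.4 kN·m/m
FS = M_R / M_D = 15170.2 / 10791.4 = 1.406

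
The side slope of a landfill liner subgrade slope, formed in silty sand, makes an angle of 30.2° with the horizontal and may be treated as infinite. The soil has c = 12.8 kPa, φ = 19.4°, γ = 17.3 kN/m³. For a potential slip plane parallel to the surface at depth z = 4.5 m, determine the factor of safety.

FS = 0.98

For an infinite slope with a slip plane parallel to the surface (no pore pressure): FS = [c + γz cos²β tanφ] / [γz sinβ cosβ].
γz = 17.3·4.5 = 77.85 kN/m²
Numerator = 12.8 + 77.85·cos²30.2°·tan19.4° = 12.8 + 77.85·0.7470·0.3522 = 33.278 kPa
Denominator = 77.85·sin30.2°·cos30.2° = 77.85·0.5030·0.8643 = 33.845 kPa
FS = 33.278 / 33.845 = 0.983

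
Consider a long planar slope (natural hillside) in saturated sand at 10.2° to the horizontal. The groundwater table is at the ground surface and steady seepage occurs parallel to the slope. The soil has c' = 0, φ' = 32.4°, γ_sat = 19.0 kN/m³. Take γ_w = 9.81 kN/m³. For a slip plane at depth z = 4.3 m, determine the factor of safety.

FS = 1.71

With seepage parallel to the slope and the water table at the surface, the effective normal stress on the slip plane uses the buoyant unit weight γ' = γ_sat − γ_w while the driving shear stress uses γ_sat:
FS = [c' + γ' z cos²β tanφ'] / [γ_sat z sinβ cosβ]
(For c' = 0 this reduces to FS = (γ'/γ_sat)·tanφ'/tanβ.)
γ' = 19.0 − 9.81 = 9.19 kN/m³
Numerator = 0.0 + 9.19·4.3·cos²10.2°·tan32.4° = 0.0 + 9.19·4.3·0.9686·0.6346 = 24.292 kPa
Denominator = 19.0·4.3·sin10.2°·cos10.2° = 19.0·4.3·0.1771·0.9842 = 14.239 kPa
FS = 24.292 / 14.239 = 1.706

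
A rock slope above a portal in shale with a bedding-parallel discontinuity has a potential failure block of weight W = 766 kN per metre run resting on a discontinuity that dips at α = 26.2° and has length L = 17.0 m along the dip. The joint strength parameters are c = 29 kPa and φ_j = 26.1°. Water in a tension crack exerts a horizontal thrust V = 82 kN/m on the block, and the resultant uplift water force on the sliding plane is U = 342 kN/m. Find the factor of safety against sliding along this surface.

FS = 1.57

Resolving the block weight along and normal to the plane and applying the Mohr–Coulomb strength on the joint:
N' = W cosα − U − V sinα = 766·cos26.2° − 342 − 82·sin26.2° = 309.1 kN/m
Driving force T = W sinα + V cosα = 766·sin26.2° + 82·cos26.2° = 411.8 kN/m
Resisting force R = c·L + N'·tanφ_j = 29·17.0 + 309.1·tan26.1° = 493.0 + 151.4 = 644.4 kN/m
FS = R / T = 644.4 / 411.8 = 1.565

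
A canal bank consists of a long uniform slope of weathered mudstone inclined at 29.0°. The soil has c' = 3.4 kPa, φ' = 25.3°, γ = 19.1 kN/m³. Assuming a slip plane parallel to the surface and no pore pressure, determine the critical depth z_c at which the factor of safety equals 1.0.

z_c = 2.85 m

Setting FS = 1.00 in FS = [c' + γz cos²β tanφ'] / [γz sinβ cosβ] and solving for z:
z = c' / [γ cosβ (FS·sinβ − cosβ·tanφ')]
  = 3.4 / [19.1·cos29.0°·(1.00·sin29.0° − cos29.0°·tan25.3°)]
  = 3.4 / [19.1·0.8746·(1.00·0.4848 − 0.8746·0.4727)]
  = 3.4 / 1.1924 = 2.851 m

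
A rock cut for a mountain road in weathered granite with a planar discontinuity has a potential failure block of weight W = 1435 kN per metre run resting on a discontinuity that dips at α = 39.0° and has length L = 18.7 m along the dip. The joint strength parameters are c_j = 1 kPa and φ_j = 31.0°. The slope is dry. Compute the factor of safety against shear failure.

Resolving the block weight along and normal to the plane and applying the Mohr–Coulomb strength on the joint:
N' = W cosα = 1435·cos39.0° = 1115.2 kN/m
Driving force T = W sinα = 1435·sin39.0° = 903.1 kN/m
Resisting force R = c_j·L + N'·tanφ_j = 1·18.7 + 1115.2·tan31.0° = 18.7 + 670.1 = 688.8 kN/m
FS = R / T = 688.8 / 903.1 = 0.763

FS = 0.76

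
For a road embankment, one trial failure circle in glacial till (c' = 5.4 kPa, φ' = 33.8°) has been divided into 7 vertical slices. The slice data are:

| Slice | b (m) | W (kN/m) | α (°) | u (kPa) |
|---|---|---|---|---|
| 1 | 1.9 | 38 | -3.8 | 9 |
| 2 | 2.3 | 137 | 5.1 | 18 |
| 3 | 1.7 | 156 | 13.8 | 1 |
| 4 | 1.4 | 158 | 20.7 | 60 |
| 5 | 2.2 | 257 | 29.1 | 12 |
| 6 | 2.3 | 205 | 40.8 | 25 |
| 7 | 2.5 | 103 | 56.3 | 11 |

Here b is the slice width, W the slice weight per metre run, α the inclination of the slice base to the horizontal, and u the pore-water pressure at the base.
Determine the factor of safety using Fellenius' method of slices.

Ordinary method of slices: FS = Σ[c'·Δl_i + (W_i cosα_i − u_i·Δl_i)·tanφ'] / Σ W_i sinα_i, with Δl_i = b_i / cosα_i.
Slice 1: Δl = 1.9/cos(-3.8°) = 1.904 m; N'_1 = 38·cos(-3.8°) − 9·1.904 = 20.8; c'Δl = 10.28; W sinα = -2.5
Slice 2: Δl = 2.3/cos5.1° = 2.309 m; N'_2 = 137·cos5.1° − 18·2.309 = 94.9; c'Δl = 12.47; W sinα = 12.2
Slice 3: Δl = 1.7/cos13.8° = 1.751 m; N'_3 = 156·cos13.8° − 1·1.751 = 149.7; c'Δl = 9.45; W sinα = 37.2
Slice 4: Δl = 1.4/cos20.7° = 1.497 m; N'_4 = 158·cos20.7° − 60·1.497 = 58.0; c'Δl = 8.08; W sinα = 55.8
Slice 5: Δl = 2.2/cos29.1° = 2.518 m; N'_5 = 257·cos29.1° − 12·2.518 = 194.3; c'Δl = 13.60; W sinα = 125.0
Slice 6: Δl = 2.3/cos40.8° = 3.038 m; N'_6 = 205·cos40.8° − 25·3.038 = 79.2; c'Δl = 16.41; W sinα = 134.0
Slice 7: Δl = 2.5/cos56.3° = 4.506 m; N'_7 = 103·cos56.3° − 11·4.506 = 7.6; c'Δl = 24.33; W sinα = 85.7
Σc'Δl = 94.6 kN/m; ΣN' = 604.6 kN/m; ΣW sinα = 447.4 kN/m
Resisting = 94.6 + 604.6·tan33.8° = 94.6 + 404.7 = 499.4 kN/m
FS = 499.4 / 447.4 = 1.116

FS = 1.12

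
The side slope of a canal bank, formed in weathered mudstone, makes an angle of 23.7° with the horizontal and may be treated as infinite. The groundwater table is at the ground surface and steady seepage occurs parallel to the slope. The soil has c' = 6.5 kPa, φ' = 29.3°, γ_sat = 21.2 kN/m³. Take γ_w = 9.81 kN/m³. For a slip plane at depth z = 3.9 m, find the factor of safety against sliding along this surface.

With seepage parallel to the slope and the water table at the surface, the effective normal stress on the slip plane uses the buoyant unit weight γ' = γ_sat − γ_w while the driving shear stress uses γ_sat:
FS = [c' + γ' z cos²β tanφ'] / [γ_sat z sinβ cosβ]
γ' = 21.2 − 9.81 = 11.39 kN/m³
Numerator = 6.5 + 11.39·3.9·cos²23.7°·tan29.3° = 6.5 + 11.39·3.9·0.8384·0.5612 = 27.401 kPa
Denominator = 21.2·3.9·sin23.7°·cos23.7° = 21.2·3.9·0.4019·0.9157 = 30.430 kPa
FS = 27.401 / 30.430 = 0.900

FS = 0.90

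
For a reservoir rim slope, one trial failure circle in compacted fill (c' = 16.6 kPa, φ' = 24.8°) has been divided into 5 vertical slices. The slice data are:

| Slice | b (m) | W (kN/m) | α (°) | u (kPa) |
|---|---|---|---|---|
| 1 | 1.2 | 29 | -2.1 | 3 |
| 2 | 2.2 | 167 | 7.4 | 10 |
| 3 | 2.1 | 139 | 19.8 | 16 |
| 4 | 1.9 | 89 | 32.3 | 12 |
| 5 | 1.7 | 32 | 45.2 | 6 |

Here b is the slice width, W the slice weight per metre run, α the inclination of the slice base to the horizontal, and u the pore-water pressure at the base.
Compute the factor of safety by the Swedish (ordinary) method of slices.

FS = 2.32

Ordinary method of slices: FS = Σ[c'·Δl_i + (W_i cosα_i − u_i·Δl_i)·tanφ'] / Σ W_i sinα_i, with Δl_i = b_i / cosα_i.
Slice 1: Δl = 1.2/cos(-2.1°) = 1.201 m; N'_1 = 29·cos(-2.1°) − 3·1.201 = 25.4; c'Δl = 19.93; W sinα = -1.1
Slice 2: Δl = 2.2/cos7.4° = 2.218 m; N'_2 = 167·cos7.4° − 10·2.218 = 143.4; c'Δl = 36.83; W sinα = 21.5
Slice 3: Δl = 2.1/cos19.8° = 2.232 m; N'_3 = 139·cos19.8° − 16·2.232 = 95.1; c'Δl = 37.05; W sinα = 47.1
Slice 4: Δl = 1.9/cos32.3° = 2.248 m; N'_4 = 89·cos32.3° − 12·2.248 = 48.3; c'Δl = 37.31; W sinα = 47.6
Slice 5: Δl = 1.7/cos45.2° = 2.413 m; N'_5 = 32·cos45.2° − 6·2.413 = 8.1; c'Δl = 40.05; W sinα = 22.7
Σc'Δl = 171.2 kN/m; ΣN' = 320.2 kN/m; ΣW sinα = 137.8 kN/m
Resisting = 171.2 + 320.2·tan24.8° = 171.2 + 148.0 = 319.1 kN/m
FS = 319.1 / 137.8 = 2.316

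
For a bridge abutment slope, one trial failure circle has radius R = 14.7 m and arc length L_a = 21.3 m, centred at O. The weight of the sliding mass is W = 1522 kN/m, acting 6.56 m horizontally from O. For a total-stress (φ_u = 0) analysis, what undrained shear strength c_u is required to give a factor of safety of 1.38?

FS = c_u·L_a·R / (W·d), so c_u = FS·W·d / (L_a·R).
c_u = 1.38·1522·6.56 / (21.30·14.7) = 13778.4 / 313.11 = 44.00 kPa

c_u = 44.0 kPa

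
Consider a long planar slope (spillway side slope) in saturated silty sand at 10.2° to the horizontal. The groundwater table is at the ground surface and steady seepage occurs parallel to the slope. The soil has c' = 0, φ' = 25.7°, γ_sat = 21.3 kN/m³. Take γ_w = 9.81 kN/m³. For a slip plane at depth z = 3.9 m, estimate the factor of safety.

FS = 1.44

With seepage parallel to the slope and the water table at the surface, the effective normal stress on the slip plane uses the buoyant unit weight γ' = γ_sat − γ_w while the driving shear stress uses γ_sat:
FS = [c' + γ' z cos²β tanφ'] / [γ_sat z sinβ cosβ]
(For c' = 0 this reduces to FS = (γ'/γ_sat)·tanφ'/tanβ.)
γ' = 21.3 − 9.81 = 11.49 kN/m³
Numerator = 0.0 + 11.49·3.9·cos²10.2°·tan25.7° = 0.0 + 11.49·3.9·0.9686·0.4813 = 20.890 kPa
Denominator = 21.3·3.9·sin10.2°·cos10.2° = 21.3·3.9·0.1771·0.9842 = 14.478 kPa
FS = 20.890 / 14.478 = 1.443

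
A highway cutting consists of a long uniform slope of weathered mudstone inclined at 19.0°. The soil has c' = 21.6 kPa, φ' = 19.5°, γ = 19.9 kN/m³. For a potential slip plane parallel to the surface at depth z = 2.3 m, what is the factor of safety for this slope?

FS = 2.56

For an infinite slope with a slip plane parallel to the surface (no pore pressure): FS = [c' + γz cos²β tanφ'] / [γz sinβ cosβ].
γz = 19.9·2.3 = 45.77 kN/m²
Numerator = 21.6 + 45.77·cos²19.0°·tan19.5° = 21.6 + 45.77·0.8940·0.3541 = 36.090 kPa
Denominator = 45.77·sin19.0°·cos19.0° = 45.77·0.3256·0.9455 = 14.089 kPa
FS = 36.090 / 14.089 = 2.562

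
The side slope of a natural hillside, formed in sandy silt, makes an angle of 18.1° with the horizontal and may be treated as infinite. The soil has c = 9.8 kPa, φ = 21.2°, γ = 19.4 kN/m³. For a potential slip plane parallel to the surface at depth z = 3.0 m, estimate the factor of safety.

For an infinite slope with a slip plane parallel to the surface (no pore pressure): FS = [c + γz cos²β tanφ] / [γz sinβ cosβ].
γz = 19.4·3.0 = 58.20 kN/m²
Numerator = 9.8 + 58.20·cos²18.1°·tan21.2° = 9.8 + 58.20·0.9035·0.3879 = 30.195 kPa
Denominator = 58.20·sin18.1°·cos18.1° = 58.20·0.3107·0.9505 = 17.187 kPa
FS = 30.195 / 17.187 = 1.757

FS = 1.76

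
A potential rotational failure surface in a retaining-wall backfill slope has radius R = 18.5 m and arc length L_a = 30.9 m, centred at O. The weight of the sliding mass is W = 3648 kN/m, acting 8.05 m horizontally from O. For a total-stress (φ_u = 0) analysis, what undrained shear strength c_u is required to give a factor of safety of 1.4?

FS = c_u·L_a·R / (W·d), so c_u = FS·W·d / (L_a·R).
c_u = 1.4·3648·8.05 / (30.90·18.5) = 41113.0 / 571.65 = 71.92 kPa

c_u = 71.9 kPa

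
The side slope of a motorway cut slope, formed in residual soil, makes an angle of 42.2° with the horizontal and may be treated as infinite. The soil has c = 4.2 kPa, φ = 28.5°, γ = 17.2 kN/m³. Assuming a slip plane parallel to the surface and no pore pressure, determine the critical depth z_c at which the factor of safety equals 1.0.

z_c = 1.22 m

Setting FS = 1.00 in FS = [c + γz cos²β tanφ] / [γz sinβ cosβ] and solving for z:
z = c / [γ cosβ (FS·sinβ − cosβ·tanφ)]
  = 4.2 / [17.2·cos42.2°·(1.00·sin42.2° − cos42.2°·tan28.5°)]
  = 4.2 / [17.2·0.7408·(1.00·0.6717 − 0.7408·0.5430)]
  = 4.2 / 3.4339 = 1.223 m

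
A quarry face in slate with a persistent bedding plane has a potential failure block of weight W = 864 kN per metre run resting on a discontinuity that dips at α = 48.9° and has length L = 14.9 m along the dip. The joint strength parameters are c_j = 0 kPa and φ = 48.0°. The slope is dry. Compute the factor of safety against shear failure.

FS = 0.97

Resolving the block weight along and normal to the plane and applying the Mohr–Coulomb strength on the joint:
N' = W cosα = 864·cos48.9° = 568.0 kN/m
Driving force T = W sinα = 864·sin48.9° = 651.1 kN/m
Resisting force R = c_j·L + N'·tanφ = 0·14.9 + 568.0·tan48.0° = 0.0 + 630.8 = 630.8 kN/m
FS = R / T = 630.8 / 651.1 = 0.969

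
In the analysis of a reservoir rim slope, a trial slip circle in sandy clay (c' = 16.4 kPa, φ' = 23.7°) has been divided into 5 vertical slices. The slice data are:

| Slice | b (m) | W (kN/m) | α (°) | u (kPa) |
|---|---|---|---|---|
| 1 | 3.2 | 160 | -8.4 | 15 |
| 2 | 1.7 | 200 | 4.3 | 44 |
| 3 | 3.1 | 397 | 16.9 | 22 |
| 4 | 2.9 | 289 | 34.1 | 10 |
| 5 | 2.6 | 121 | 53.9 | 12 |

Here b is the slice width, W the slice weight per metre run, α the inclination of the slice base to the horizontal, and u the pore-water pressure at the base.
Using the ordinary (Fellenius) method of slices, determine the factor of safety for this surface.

Ordinary method of slices: FS = Σ[c'·Δl_i + (W_i cosα_i − u_i·Δl_i)·tanφ'] / Σ W_i sinα_i, with Δl_i = b_i / cosα_i.
Slice 1: Δl = 3.2/cos(-8.4°) = 3.235 m; N'_1 = 160·cos(-8.4°) − 15·3.235 = 109.8; c'Δl = 53.05; W sinα = -23.4
Slice 2: Δl = 1.7/cos4.3° = 1.705 m; N'_2 = 200·cos4.3° − 44·1.705 = 124.4; c'Δl = 27.96; W sinα = 15.0
Slice 3: Δl = 3.1/cos16.9° = 3.240 m; N'_3 = 397·cos16.9° − 22·3.240 = 308.6; c'Δl = 53.13; W sinα = 115.4
Slice 4: Δl = 2.9/cos34.1° = 3.502 m; N'_4 = 289·cos34.1° − 10·3.502 = 204.3; c'Δl = 57.44; W sinα = 162.0
Slice 5: Δl = 2.6/cos53.9° = 4.413 m; N'_5 = 121·cos53.9° − 12·4.413 = 18.3; c'Δl = 72.37; W sinα = 97.8
Σc'Δl = 263.9 kN/m; ΣN' = 765.4 kN/m; ΣW sinα = 366.8 kN/m
Resisting = 263.9 + 765.4·tan23.7° = 263.9 + 336.0 = 599.9 kN/m
FS = 599.9 / 366.8 = 1.635

FS = 1.64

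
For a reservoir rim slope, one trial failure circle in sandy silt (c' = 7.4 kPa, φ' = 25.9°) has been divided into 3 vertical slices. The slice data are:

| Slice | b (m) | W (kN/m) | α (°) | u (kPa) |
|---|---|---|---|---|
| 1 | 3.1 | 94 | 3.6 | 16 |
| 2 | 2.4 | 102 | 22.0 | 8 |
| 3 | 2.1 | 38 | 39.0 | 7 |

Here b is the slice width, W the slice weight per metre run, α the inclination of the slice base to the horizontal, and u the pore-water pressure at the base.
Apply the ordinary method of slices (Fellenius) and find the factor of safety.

FS = 1.83

Ordinary method of slices: FS = Σ[c'·Δl_i + (W_i cosα_i − u_i·Δl_i)·tanφ'] / Σ W_i sinα_i, with Δl_i = b_i / cosα_i.
Slice 1: Δl = 3.1/cos3.6° = 3.106 m; N'_1 = 94·cos3.6° − 16·3.106 = 44.1; c'Δl = 22.99; W sinα = 5.9
Slice 2: Δl = 2.4/cos22.0° = 2.588 m; N'_2 = 102·cos22.0° − 8·2.588 = 73.9; c'Δl = 19.15; W sinα = 38.2
Slice 3: Δl = 2.1/cos39.0° = 2.702 m; N'_3 = 38·cos39.0° − 7·2.702 = 10.6; c'Δl = 20.00; W sinα = 23.9
Σc'Δl = 62.1 kN/m; ΣN' = 128.6 kN/m; ΣW sinα = 68.0 kN/m
Resisting = 62.1 + 128.6·tan25.9° = 62.1 + 62.4 = 124.6 kN/m
FS = 124.6 / 68.0 = 1.831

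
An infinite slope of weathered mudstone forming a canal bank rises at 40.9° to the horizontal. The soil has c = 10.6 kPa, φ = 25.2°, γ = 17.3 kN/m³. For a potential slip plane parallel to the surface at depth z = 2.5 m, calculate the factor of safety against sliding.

For an infinite slope with a slip plane parallel to the surface (no pore pressure): FS = [c + γz cos²β tanφ] / [γz sinβ cosβ].
γz = 17.3·2.5 = 43.25 kN/m²
Numerator = 10.6 + 43.25·cos²40.9°·tan25.2° = 10.6 + 43.25·0.5713·0.4706 = 22.227 kPa
Denominator = 43.25·sin40.9°·cos40.9° = 43.25·0.6547·0.7559 = 21.404 kPa
FS = 22.227 / 21.404 = 1.038

FS = 1.04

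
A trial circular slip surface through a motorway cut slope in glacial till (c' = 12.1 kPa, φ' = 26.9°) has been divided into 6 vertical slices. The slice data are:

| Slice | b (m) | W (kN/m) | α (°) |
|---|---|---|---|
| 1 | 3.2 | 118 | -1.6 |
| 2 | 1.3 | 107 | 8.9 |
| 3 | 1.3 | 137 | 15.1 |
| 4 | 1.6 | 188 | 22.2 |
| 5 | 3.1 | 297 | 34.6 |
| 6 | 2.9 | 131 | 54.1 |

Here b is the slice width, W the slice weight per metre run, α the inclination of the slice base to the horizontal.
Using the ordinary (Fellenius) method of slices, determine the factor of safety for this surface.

Ordinary method of slices: FS = Σ[c'·Δl_i + (W_i cosα_i)·tanφ'] / Σ W_i sinα_i, with Δl_i = b_i / cosα_i.
Slice 1: Δl = 3.2/cos(-1.6°) = 3.201 m; N'_1 = 118·cos(-1.6°) = 118.0; c'Δl = 38.74; W sinα = -3.3
Slice 2: Δl = 1.3/cos8.9° = 1.316 m; N'_2 = 107·cos8.9° = 105.7; c'Δl = 15.92; W sinα = 16.6
Slice 3: Δl = 1.3/cos15.1° = 1.346 m; N'_3 = 137·cos15.1° = 132.3; c'Δl = 16.29; W sinα = 35.7
Slice 4: Δl = 1.6/cos22.2° = 1.728 m; N'_4 = 188·cos22.2° = 174.1; c'Δl = 20.91; W sinα = 71.0
Slice 5: Δl = 3.1/cos34.6° = 3.766 m; N'_5 = 297·cos34.6° = 244.5; c'Δl = 45.57; W sinα = 168.6
Slice 6: Δl = 2.9/cos54.1° = 4.946 m; N'_6 = 131·cos54.1° = 76.8; c'Δl = 59.84; W sinα = 106.1
Σc'Δl = 197.3 kN/m; ΣN' = 851.3 kN/m; ΣW sinα = 394.7 kN/m
Resisting = 197.3 + 851.3·tan26.9° = 197.3 + 431.9 = 629.2 kN/m
FS = 629.2 / 394.7 = 1.594

FS = 1.59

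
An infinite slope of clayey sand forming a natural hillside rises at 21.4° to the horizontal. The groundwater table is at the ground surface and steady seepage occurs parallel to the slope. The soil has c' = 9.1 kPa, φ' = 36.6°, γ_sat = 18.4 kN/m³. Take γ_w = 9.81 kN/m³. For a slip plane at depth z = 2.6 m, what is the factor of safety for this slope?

FS = 1.44

With seepage parallel to the slope and the water table at the surface, the effective normal stress on the slip plane uses the buoyant unit weight γ' = γ_sat − γ_w while the driving shear stress uses γ_sat:
FS = [c' + γ' z cos²β tanφ'] / [γ_sat z sinβ cosβ]
γ' = 18.4 − 9.81 = 8.59 kN/m³
Numerator = 9.1 + 8.59·2.6·cos²21.4°·tan36.6° = 9.1 + 8.59·2.6·0.8669·0.7427 = 23.478 kPa
Denominator = 18.4·2.6·sin21.4°·cos21.4° = 18.4·2.6·0.3649·0.9311 = 16.252 kPa
FS = 23.478 / 16.252 = 1.445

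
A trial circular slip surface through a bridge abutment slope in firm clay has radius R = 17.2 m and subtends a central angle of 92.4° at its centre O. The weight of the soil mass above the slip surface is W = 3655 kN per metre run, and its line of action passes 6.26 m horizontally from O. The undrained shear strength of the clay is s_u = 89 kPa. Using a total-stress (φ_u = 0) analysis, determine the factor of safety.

Taking moments about the centre O, the resisting moment is provided by the undrained shear strength acting along the arc:
Arc length L_a = R·θ = 17.2·(92.4°·π/180) = 17.2·1.6127 = 27.74 m
M_R = s_u·L_a·R = 89·27.74·17.2 = 42461.6 kN·m/m
M_D = W·d = 3655·6.26 = 22880.3 kN·m/m
FS = M_R / M_D = 42461.6 / 22880.3 = 1.856

FS = 1.86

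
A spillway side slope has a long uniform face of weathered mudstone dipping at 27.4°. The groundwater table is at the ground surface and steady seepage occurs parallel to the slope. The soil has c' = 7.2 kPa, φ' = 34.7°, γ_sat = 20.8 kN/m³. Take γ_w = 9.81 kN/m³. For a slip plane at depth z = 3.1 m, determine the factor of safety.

With seepage parallel to the slope and the water table at the surface, the effective normal stress on the slip plane uses the buoyant unit weight γ' = γ_sat − γ_w while the driving shear stress uses γ_sat:
FS = [c' + γ' z cos²β tanφ'] / [γ_sat z sinβ cosβ]
γ' = 20.8 − 9.81 = 10.99 kN/m³
Numerator = 7.2 + 10.99·3.1·cos²27.4°·tan34.7° = 7.2 + 10.99·3.1·0.7882·0.6924 = 25.794 kPa
Denominator = 20.8·3.1·sin27.4°·cos27.4° = 20.8·3.1·0.4602·0.8878 = 26.345 kPa
FS = 25.794 / 26.345 = 0.979

FS = 0.98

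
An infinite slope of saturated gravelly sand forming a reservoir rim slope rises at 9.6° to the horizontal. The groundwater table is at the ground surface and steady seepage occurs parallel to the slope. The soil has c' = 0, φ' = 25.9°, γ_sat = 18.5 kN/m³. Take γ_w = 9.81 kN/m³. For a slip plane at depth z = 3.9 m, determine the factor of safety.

FS = 1.35

With seepage parallel to the slope and the water table at the surface, the effective normal stress on the slip plane uses the buoyant unit weight γ' = γ_sat − γ_w while the driving shear stress uses γ_sat:
FS = [c' + γ' z cos²β tanφ'] / [γ_sat z sinβ cosβ]
(For c' = 0 this reduces to FS = (γ'/γ_sat)·tanφ'/tanβ.)
γ' = 18.5 − 9.81 = 8.69 kN/m³
Numerator = 0.0 + 8.69·3.9·cos²9.6°·tan25.9° = 0.0 + 8.69·3.9·0.9722·0.4856 = 15.999 kPa
Denominator = 18.5·3.9·sin9.6°·cos9.6° = 18.5·3.9·0.1668·0.9860 = 11.864 kPa
FS = 15.999 / 11.864 = 1.349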